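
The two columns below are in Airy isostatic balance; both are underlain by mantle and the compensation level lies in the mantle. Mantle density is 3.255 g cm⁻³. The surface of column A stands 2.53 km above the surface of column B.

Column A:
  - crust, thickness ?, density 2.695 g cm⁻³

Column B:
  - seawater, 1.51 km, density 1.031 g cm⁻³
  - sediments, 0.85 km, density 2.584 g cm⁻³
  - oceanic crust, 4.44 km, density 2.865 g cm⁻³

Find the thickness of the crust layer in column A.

24.8 km

Take the compensation level at the base of the deeper column (depth z_c below the surface of column A) and equate Σ ρ_i t_i down to z_c; mantle fills any gap and the z_c terms cancel.
Column A: x×2.695 + (z_c − 0 − x)×3.255
Column B: 2.53×0 + 1.51×1.031 + 0.85×2.584 + 4.44×2.865 + (z_c − 2.53 − 6.8)×3.255
The z_c×3.255 term appears on both sides and cancels. Collect the known terms of each column as K = Σ(ρt)_known − 3.255 × (depth of known layers): K_A = 0 − 3.255×0 = 0; K_B = 16.47381 − 3.255×(2.53 + 6.8) = −13.89534.
Balance: K_A − x×(3.255 − 2.695) = K_B, so x = (K_A − K_B)/(3.255 − 2.695) = 13.8953/0.56 = 24.8 km.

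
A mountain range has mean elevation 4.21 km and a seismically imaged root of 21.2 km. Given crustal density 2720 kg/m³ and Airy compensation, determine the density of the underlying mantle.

3260 kg/m³

Airy balance: ρ_c h = (ρ_m − ρ_c) r → ρ_m = ρ_c (1 + h/r).
ρ_m = 2720 × (1 + 4.21 km/21.2 km) = 3260 kg/m³.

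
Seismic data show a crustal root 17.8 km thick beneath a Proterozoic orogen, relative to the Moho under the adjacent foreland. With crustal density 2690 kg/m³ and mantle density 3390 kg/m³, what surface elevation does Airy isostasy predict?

4.63 km

By Archimedes' principle applied to the lithosphere: ρ_c h = (ρ_m − ρ_c) r.
h = r (ρ_m − ρ_c) / ρ_c = 17.8 km × (3390 − 2690) / 2690 = 4.63 km.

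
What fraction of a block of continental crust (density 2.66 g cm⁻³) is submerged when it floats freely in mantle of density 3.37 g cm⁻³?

0.789

Submerged fraction = ρ_obj/ρ_fluid = 2.66/3.37 = 0.789.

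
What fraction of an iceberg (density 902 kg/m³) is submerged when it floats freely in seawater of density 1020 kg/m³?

Submerged fraction = ρ_obj/ρ_fluid = 902/1020 = 88.4%.

88.4%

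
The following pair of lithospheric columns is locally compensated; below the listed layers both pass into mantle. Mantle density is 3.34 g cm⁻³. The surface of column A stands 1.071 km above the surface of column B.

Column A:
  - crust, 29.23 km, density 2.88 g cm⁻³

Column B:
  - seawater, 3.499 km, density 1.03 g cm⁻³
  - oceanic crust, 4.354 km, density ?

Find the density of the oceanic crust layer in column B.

2.93 g cm⁻³

Take the compensation level at the base of the deeper column (depth z_c below the surface of column A) and equate Σ ρ_i t_i down to z_c; mantle fills any gap and the z_c terms cancel.
Column A: 29.23×2.88 + (z_c − 29.23)×3.34
Column B: 1.071×0 + 3.499×1.03 + 4.354×ρ + (z_c − 1.071 − 7.853)×3.34
The z_c×3.34 term appears on both sides and cancels. Collect the known terms of each column as K = Σ(ρt)_known − 3.34 × (depth of known layers): K_A = 84.1824 − 3.34×29.23 = −13.4458; K_B = 3.60397 − 3.34×(1.071 + 7.853) = −26.20219.
Balance: K_A = K_B + 4.354×ρ, so ρ = (K_A − K_B)/4.354 = 12.7564/4.354 = 2.93 g cm⁻³.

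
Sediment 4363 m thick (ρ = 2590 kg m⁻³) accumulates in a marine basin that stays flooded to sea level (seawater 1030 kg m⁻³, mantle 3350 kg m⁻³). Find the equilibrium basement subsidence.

Submarine loading: the sediment displaces seawater, and the subsidence is in turn flooded, so s (ρ_m − ρ_w) = t (ρ_sed − ρ_w).
s = 4363 m × (2590 − 1030) / (3350 − 1030) = 2930 m.

2930 m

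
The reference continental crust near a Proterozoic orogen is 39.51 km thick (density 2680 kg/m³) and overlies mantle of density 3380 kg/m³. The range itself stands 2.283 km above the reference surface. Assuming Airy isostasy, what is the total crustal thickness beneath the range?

50.5 km

Root depth r = h ρ_c / (ρ_m − ρ_c) = 2.283 km × 2680 / 700 = 8.741 km.
Total thickness = T + h + r = 39.51 km + 2.283 km + 8.741 km = 50.5 km.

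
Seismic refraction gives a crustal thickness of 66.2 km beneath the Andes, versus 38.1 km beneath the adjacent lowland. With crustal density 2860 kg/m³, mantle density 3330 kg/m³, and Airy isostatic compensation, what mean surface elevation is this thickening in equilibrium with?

3.97 km

Excess crust Δ = 66.2 km − 38.1 km = 28.1 km, split between elevation h and root r with h + r = Δ.
Airy balance ρ_c h = (ρ_m − ρ_c) r gives r = h ρ_c/(ρ_m − ρ_c), so h (1 + ρ_c/(ρ_m − ρ_c)) = Δ, i.e. h = Δ (ρ_m − ρ_c)/ρ_m.
h = 28.1 km × 470/3330 = 3.97 km.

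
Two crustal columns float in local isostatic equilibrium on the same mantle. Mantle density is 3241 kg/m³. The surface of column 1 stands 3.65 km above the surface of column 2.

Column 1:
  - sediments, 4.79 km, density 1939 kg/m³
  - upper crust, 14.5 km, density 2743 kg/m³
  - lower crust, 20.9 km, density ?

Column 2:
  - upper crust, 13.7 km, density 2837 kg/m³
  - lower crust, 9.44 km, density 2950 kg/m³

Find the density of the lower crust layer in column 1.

Take the compensation level at the base of the deeper column (depth z_c below the surface of column 1) and equate Σ ρ_i t_i down to z_c; mantle fills any gap and the z_c terms cancel.
Column 1: 4.79×1939 + 14.5×2743 + 20.9×ρ + (z_c − 40.19)×3241
Column 2: 3.65×0 + 13.7×2837 + 9.44×2950 + (z_c − 3.65 − 23.14)×3241
The z_c×3241 term appears on both sides and cancels. Collect the known terms of each column as K = Σ(ρt)_known − 3241 × (depth of known layers): K_1 = 49061.31 − 3241×40.19 = −81194.48; K_2 = 66714.9 − 3241×(3.65 + 23.14) = −20111.49.
Balance: K_1 + 20.9×ρ = K_2, so ρ = (K_2 − K_1)/20.9 = 61083/20.9 = 2920 kg/m³.

2920 kg/m³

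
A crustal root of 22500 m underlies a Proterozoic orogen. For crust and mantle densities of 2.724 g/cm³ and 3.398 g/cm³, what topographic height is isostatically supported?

Isostatic balance requires: ρ_c h = (ρ_m − ρ_c) r.
h = r (ρ_m − ρ_c) / ρ_c = 22500 m × (3.398 − 2.724) / 2.724 = 5570 m.

5570 m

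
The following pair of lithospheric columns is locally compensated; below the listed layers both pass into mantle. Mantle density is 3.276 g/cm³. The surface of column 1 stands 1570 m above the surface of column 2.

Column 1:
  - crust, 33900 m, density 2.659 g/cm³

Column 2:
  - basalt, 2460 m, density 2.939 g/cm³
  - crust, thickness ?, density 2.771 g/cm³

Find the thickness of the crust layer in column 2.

Take the compensation level at the base of the deeper column (depth z_c below the surface of column 1) and equate Σ ρ_i t_i down to z_c; mantle fills any gap and the z_c terms cancel.
Column 1: 33900×2.659 + (z_c − 33900)×3.276
Column 2: 1570×0 + 2460×2.939 + x×2.771 + (z_c − 1570 − 2460 − x)×3.276
The z_c×3.276 term appears on both sides and cancels. Collect the known terms of each column as K = Σ(ρt)_known − 3.276 × (depth of known layers): K_1 = 90140.1 − 3.276×33900 = −20916.3; K_2 = 7229.94 − 3.276×(1570 + 2460) = −5972.34.
Balance: K_1 = K_2 − x×(3.276 − 2.771), so x = (K_2 − K_1)/(3.276 − 2.771) = 14944/0.505 = 29600 m.

29600 m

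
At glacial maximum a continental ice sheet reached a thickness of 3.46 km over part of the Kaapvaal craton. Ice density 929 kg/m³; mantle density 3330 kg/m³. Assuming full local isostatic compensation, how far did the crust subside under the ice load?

Equating mass per unit area of the two columns: the ice load ρ_ice t is balanced by mantle displaced below, ρ_m s.
s = t ρ_ice / ρ_m = 3.46 km × 929/3330 = 0.965 km.

0.965 km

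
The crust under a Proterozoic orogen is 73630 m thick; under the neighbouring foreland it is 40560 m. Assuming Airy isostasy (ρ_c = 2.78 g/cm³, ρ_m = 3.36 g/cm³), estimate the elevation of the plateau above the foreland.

Excess crust Δ = 73630 m − 40560 m = 33070 m, split between elevation h and root r with h + r = Δ.
Airy balance ρ_c h = (ρ_m − ρ_c) r gives r = h ρ_c/(ρ_m − ρ_c), so h (1 + ρ_c/(ρ_m − ρ_c)) = Δ, i.e. h = Δ (ρ_m − ρ_c)/ρ_m.
h = 33070 m × 0.58/3.36 = 5710 m.

5710 m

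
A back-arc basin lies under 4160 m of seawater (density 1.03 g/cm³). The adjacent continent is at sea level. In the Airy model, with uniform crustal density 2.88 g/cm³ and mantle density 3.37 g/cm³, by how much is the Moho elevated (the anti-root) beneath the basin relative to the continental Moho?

15700 m

Isostatic balance requires: replacing crust with seawater at the top is compensated by replacing crust with mantle at the base: d (ρ_c − ρ_w) = a (ρ_m − ρ_c).
a = d (ρ_c − ρ_w)/(ρ_m − ρ_c) = 4160 m × 1.85/0.49 = 15700 m.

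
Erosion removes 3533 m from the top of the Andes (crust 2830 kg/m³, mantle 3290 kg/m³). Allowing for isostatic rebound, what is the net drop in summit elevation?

494 m

Rebound u = e ρ_c/ρ_m = 3533 m × 2830/3290 = 3039 m.
Net surface drop = e − u = 3533 m − 3039 m = e (ρ_m − ρ_c)/ρ_m = 494 m.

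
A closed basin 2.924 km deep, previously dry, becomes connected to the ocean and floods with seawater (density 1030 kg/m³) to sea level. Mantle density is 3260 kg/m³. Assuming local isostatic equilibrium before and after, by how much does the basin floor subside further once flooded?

After flooding the water column is d + s deep. Its weight must equal the weight of mantle displaced by the extra subsidence s: (d + s) ρ_w = s ρ_m.
s = d ρ_w / (ρ_m − ρ_w) = 2.924 km × 1030/(3260 − 1030) = 1.35 km.

1.35 km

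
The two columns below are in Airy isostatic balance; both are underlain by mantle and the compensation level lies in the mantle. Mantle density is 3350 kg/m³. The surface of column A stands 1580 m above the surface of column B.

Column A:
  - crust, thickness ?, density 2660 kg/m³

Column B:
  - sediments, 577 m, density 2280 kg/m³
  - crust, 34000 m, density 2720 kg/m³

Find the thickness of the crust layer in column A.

Take the compensation level at the base of the deeper column (depth z_c below the surface of column A) and equate Σ ρ_i t_i down to z_c; mantle fills any gap and the z_c terms cancel.
Column A: x×2660 + (z_c − 0 − x)×3350
Column B: 1580×0 + 577×2280 + 34000×2720 + (z_c − 1580 − 34577)×3350
The z_c×3350 term appears on both sides and cancels. Collect the known terms of each column as K = Σ(ρt)_known − 3350 × (depth of known layers): K_A = 0 − 3350×0 = 0; K_B = 93795560 − 3350×(1580 + 34577) = −27330390.
Balance: K_A − x×(3350 − 2660) = K_B, so x = (K_A − K_B)/(3350 − 2660) = 27330400/690 = 39600 m.

39600 m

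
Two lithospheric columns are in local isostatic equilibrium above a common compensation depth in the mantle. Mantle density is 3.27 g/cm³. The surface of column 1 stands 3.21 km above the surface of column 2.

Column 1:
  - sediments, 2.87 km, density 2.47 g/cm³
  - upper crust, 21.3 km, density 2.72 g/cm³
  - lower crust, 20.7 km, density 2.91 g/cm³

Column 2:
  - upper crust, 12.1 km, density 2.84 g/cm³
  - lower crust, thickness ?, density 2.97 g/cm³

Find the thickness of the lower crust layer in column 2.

19.2 km

Take the compensation level at the base of the deeper column (depth z_c below the surface of column 1) and equate Σ ρ_i t_i down to z_c; mantle fills any gap and the z_c terms cancel.
Column 1: 2.87×2.47 + 21.3×2.72 + 20.7×2.91 + (z_c − 44.87)×3.27
Column 2: 3.21×0 + 12.1×2.84 + x×2.97 + (z_c − 3.21 − 12.1 − x)×3.27
The z_c×3.27 term appears on both sides and cancels. Collect the known terms of each column as K = Σ(ρt)_known − 3.27 × (depth of known layers): K_1 = 125.2619 − 3.27×44.87 = −21.463; K_2 = 34.364 − 3.27×(3.21 + 12.1) = −15.6997.
Balance: K_1 = K_2 − x×(3.27 − 2.97), so x = (K_2 − K_1)/(3.27 − 2.97) = 5.7633/0.3 = 19.2 km.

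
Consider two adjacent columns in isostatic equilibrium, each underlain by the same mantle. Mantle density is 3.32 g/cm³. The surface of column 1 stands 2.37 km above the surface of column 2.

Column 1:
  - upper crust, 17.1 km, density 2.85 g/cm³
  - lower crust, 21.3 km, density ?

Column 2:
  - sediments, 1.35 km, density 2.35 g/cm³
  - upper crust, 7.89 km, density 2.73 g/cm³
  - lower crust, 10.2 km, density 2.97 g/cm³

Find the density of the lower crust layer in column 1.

2.88 g/cm³

Take the compensation level at the base of the deeper column (depth z_c below the surface of column 1) and equate Σ ρ_i t_i down to z_c; mantle fills any gap and the z_c terms cancel.
Column 1: 17.1×2.85 + 21.3×ρ + (z_c − 38.4)×3.32
Column 2: 2.37×0 + 1.35×2.35 + 7.89×2.73 + 10.2×2.97 + (z_c − 2.37 − 19.44)×3.32
The z_c×3.32 term appears on both sides and cancels. Collect the known terms of each column as K = Σ(ρt)_known − 3.32 × (depth of known layers): K_1 = 48.735 − 3.32×38.4 = −78.753; K_2 = 55.0062 − 3.32×(2.37 + 19.44) = −17.403.
Balance: K_1 + 21.3×ρ = K_2, so ρ = (K_2 − K_1)/21.3 = 61.35/21.3 = 2.88 g/cm³.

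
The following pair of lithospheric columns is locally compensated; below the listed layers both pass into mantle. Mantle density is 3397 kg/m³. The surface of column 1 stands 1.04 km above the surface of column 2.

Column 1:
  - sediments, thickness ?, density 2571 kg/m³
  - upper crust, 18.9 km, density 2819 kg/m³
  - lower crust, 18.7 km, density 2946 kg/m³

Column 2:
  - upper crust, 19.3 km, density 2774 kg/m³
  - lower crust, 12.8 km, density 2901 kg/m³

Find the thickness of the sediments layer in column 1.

3.08 km

Take the compensation level at the base of the deeper column (depth z_c below the surface of column 1) and equate Σ ρ_i t_i down to z_c; mantle fills any gap and the z_c terms cancel.
Column 1: x×2571 + 18.9×2819 + 18.7×2946 + (z_c − 37.6 − x)×3397
Column 2: 1.04×0 + 19.3×2774 + 12.8×2901 + (z_c − 1.04 − 32.1)×3397
The z_c×3397 term appears on both sides and cancels. Collect the known terms of each column as K = Σ(ρt)_known − 3397 × (depth of known layers): K_1 = 108369.3 − 3397×37.6 = −19357.9; K_2 = 90671 − 3397×(1.04 + 32.1) = −21905.58.
Balance: K_1 − x×(3397 − 2571) = K_2, so x = (K_1 − K_2)/(3397 − 2571) = 2547.68/826 = 3.08 km.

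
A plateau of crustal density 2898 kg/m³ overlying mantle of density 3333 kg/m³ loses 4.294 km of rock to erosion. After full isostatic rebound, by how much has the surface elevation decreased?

0.56 km

Rebound u = e ρ_c/ρ_m = 4.294 km × 2898/3333 = 3.734 km.
Net surface drop = e − u = 4.294 km − 3.734 km = e (ρ_m − ρ_c)/ρ_m = 0.56 km.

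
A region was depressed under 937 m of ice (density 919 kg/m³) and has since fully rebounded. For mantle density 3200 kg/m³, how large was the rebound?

Removing the load lets mantle flow back in; uplift u satisfies ρ_ice t = ρ_m u.
u = t ρ_ice/ρ_m = 937 m × 919/3200 = 269 m.

269 m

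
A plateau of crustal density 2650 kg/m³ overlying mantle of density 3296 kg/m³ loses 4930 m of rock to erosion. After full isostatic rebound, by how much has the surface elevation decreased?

966 m

Rebound u = e ρ_c/ρ_m = 4930 m × 2650/3296 = 3964 m.
Net surface drop = e − u = 4930 m − 3964 m = e (ρ_m − ρ_c)/ρ_m = 966 m.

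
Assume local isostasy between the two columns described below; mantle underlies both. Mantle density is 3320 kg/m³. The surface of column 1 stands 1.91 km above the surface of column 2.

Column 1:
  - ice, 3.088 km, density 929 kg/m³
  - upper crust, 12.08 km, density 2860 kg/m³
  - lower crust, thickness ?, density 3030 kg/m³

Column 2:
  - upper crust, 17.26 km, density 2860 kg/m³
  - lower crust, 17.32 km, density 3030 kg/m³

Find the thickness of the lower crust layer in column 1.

21.9 km

Take the compensation level at the base of the deeper column (depth z_c below the surface of column 1) and equate Σ ρ_i t_i down to z_c; mantle fills any gap and the z_c terms cancel.
Column 1: 3.088×929 + 12.08×2860 + x×3030 + (z_c − 15.168 − x)×3320
Column 2: 1.91×0 + 17.26×2860 + 17.32×3030 + (z_c − 1.91 − 34.58)×3320
The z_c×3320 term appears on both sides and cancels. Collect the known terms of each column as K = Σ(ρt)_known − 3320 × (depth of known layers): K_1 = 37417.552 − 3320×15.168 = −12940.208; K_2 = 101843.2 − 3320×(1.91 + 34.58) = −19303.6.
Balance: K_1 − x×(3320 − 3030) = K_2, so x = (K_1 − K_2)/(3320 − 3030) = 6363.39/290 = 21.9 km.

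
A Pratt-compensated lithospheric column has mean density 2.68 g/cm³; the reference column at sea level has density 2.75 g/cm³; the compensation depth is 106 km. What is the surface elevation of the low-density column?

2.77 km

ρ_ref D = ρ (D + h) → h = D (ρ_ref − ρ)/ρ.
h = 106 km × (2.75 − 2.68)/2.68 = 2.77 km.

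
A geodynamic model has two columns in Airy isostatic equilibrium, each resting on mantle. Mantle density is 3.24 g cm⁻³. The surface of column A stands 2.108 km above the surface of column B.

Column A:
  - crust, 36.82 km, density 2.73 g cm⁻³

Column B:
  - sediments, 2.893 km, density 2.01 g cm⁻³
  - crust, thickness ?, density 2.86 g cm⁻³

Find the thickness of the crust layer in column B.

Take the compensation level at the base of the deeper column (depth z_c below the surface of column A) and equate Σ ρ_i t_i down to z_c; mantle fills any gap and the z_c terms cancel.
Column A: 36.82×2.73 + (z_c − 36.82)×3.24
Column B: 2.108×0 + 2.893×2.01 + x×2.86 + (z_c − 2.108 − 2.893 − x)×3.24
The z_c×3.24 term appears on both sides and cancels. Collect the known terms of each column as K = Σ(ρt)_known − 3.24 × (depth of known layers): K_A = 100.5186 − 3.24×36.82 = −18.7782; K_B = 5.81493 − 3.24×(2.108 + 2.893) = −10.38831.
Balance: K_A = K_B − x×(3.24 − 2.86), so x = (K_B − K_A)/(3.24 − 2.86) = 8.38989/0.38 = 22.1 km.

22.1 km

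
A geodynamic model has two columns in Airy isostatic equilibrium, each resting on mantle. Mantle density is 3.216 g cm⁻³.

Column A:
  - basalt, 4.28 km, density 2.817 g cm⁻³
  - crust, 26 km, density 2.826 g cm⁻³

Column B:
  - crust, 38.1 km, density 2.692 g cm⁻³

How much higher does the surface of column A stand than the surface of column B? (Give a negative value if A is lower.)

For any compensation level in the mantle, the mantle terms cancel and isostasy reduces to e = (Σt_A − Σt_B) − (Σ(ρt)_A − Σ(ρt)_B) / ρ_m.
Σt_A = 30.28 km; Σt_B = 38.1 km; Σ(ρt)_A = 85.53276; Σ(ρt)_B = 102.5652 (in km·g cm⁻³).
e = (30.28 − 38.1) − (85.53276 − 102.5652) / 3.216 = −2.52 km.

−2.52 km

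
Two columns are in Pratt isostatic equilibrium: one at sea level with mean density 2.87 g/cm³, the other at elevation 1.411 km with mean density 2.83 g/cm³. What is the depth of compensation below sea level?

ρ_ref D = ρ (D + h) → D (ρ_ref − ρ) = ρ h.
D = ρ h/(ρ_ref − ρ) = 2.83 × 1.411 km/(2.87 − 2.83) = 99.8 km.

99.8 km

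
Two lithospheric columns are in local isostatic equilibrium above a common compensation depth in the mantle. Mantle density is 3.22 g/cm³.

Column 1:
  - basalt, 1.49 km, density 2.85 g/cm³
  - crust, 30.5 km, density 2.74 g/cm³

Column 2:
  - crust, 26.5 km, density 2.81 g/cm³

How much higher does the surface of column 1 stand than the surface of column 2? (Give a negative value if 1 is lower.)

For any compensation level in the mantle, the mantle terms cancel and isostasy reduces to e = (Σt_1 − Σt_2) − (Σ(ρt)_1 − Σ(ρt)_2) / ρ_m.
Σt_1 = 31.99 km; Σt_2 = 26.5 km; Σ(ρt)_1 = 87.8165; Σ(ρt)_2 = 74.465 (in km·g/cm³).
e = (31.99 − 26.5) − (87.8165 − 74.465) / 3.22 = 1.34 km.

1.34 km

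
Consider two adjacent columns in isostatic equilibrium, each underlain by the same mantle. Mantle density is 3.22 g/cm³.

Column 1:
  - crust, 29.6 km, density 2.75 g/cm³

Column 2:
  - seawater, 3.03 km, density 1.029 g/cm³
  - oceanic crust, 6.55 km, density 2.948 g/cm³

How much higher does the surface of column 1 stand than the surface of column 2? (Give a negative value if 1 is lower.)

For any compensation level in the mantle, the mantle terms cancel and isostasy reduces to e = (Σt_1 − Σt_2) − (Σ(ρt)_1 − Σ(ρt)_2) / ρ_m.
Σt_1 = 29.6 km; Σt_2 = 9.58 km; Σ(ρt)_1 = 81.4; Σ(ρt)_2 = 22.42727 (in km·g/cm³).
e = (29.6 − 9.58) − (81.4 − 22.42727) / 3.22 = 1.71 km.

1.71 km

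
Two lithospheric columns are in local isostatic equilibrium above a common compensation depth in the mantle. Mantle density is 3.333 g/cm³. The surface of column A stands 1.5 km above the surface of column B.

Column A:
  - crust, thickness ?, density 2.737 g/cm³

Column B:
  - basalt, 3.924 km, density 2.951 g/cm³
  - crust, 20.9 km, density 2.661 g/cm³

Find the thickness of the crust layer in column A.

Take the compensation level at the base of the deeper column (depth z_c below the surface of column A) and equate Σ ρ_i t_i down to z_c; mantle fills any gap and the z_c terms cancel.
Column A: x×2.737 + (z_c − 0 − x)×3.333
Column B: 1.5×0 + 3.924×2.951 + 20.9×2.661 + (z_c − 1.5 − 24.824)×3.333
The z_c×3.333 term appears on both sides and cancels. Collect the known terms of each column as K = Σ(ρt)_known − 3.333 × (depth of known layers): K_A = 0 − 3.333×0 = 0; K_B = 67.194624 − 3.333×(1.5 + 24.824) = −20.543268.
Balance: K_A − x×(3.333 − 2.737) = K_B, so x = (K_A − K_B)/(3.333 − 2.737) = 20.5433/0.596 = 34.5 km.

34.5 km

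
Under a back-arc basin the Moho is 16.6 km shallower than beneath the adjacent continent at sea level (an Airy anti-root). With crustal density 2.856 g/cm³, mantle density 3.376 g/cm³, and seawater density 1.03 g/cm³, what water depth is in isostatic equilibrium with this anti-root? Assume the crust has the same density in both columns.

Replacing a thickness d of crust by seawater at the top must be balanced by replacing crust with mantle at the base: d (ρ_c − ρ_w) = a (ρ_m − ρ_c).
d = a (ρ_m − ρ_c)/(ρ_c − ρ_w) = 16.6 km × 0.52/1.826 = 4.73 km.

4.73 km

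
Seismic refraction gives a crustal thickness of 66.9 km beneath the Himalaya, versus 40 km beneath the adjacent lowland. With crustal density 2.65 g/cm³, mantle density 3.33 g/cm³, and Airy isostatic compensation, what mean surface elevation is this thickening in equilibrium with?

5.49 km

Excess crust Δ = 66.9 km − 40 km = 26.9 km, split between elevation h and root r with h + r = Δ.
Airy balance ρ_c h = (ρ_m − ρ_c) r gives r = h ρ_c/(ρ_m − ρ_c), so h (1 + ρ_c/(ρ_m − ρ_c)) = Δ, i.e. h = Δ (ρ_m − ρ_c)/ρ_m.
h = 26.9 km × 0.68/3.33 = 5.49 km.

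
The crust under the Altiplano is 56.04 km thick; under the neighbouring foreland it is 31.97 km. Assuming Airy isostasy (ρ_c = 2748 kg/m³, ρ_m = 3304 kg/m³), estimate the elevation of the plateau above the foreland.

4.05 km

Excess crust Δ = 56.04 km − 31.97 km = 24.07 km, split between elevation h and root r with h + r = Δ.
Airy balance ρ_c h = (ρ_m − ρ_c) r gives r = h ρ_c/(ρ_m − ρ_c), so h (1 + ρ_c/(ρ_m − ρ_c)) = Δ, i.e. h = Δ (ρ_m − ρ_c)/ρ_m.
h = 24.07 km × 556/3304 = 4.05 km.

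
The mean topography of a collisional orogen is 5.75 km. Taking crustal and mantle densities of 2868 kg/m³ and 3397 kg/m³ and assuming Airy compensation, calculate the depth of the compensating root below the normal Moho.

For local isostatic compensation: the weight of the topography is balanced by the buoyancy of the root, ρ_c h = (ρ_m − ρ_c) r.
r = h · ρ_c / (ρ_m − ρ_c) = 5.75 km × 2868 / (3397 − 2868) = 31.2 km.

31.2 km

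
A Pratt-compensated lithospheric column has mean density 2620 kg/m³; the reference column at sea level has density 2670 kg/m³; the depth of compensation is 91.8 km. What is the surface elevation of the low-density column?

1.75 km

ρ_ref D = ρ (D + h) → h = D (ρ_ref − ρ)/ρ.
h = 91.8 km × (2670 − 2620)/2620 = 1.75 km.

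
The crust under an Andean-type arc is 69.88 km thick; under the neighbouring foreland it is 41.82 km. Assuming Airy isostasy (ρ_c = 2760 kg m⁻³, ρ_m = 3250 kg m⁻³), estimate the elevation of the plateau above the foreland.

4.23 km

Excess crust Δ = 69.88 km − 41.82 km = 28.06 km, split between elevation h and root r with h + r = Δ.
Airy balance ρ_c h = (ρ_m − ρ_c) r gives r = h ρ_c/(ρ_m − ρ_c), so h (1 + ρ_c/(ρ_m − ρ_c)) = Δ, i.e. h = Δ (ρ_m − ρ_c)/ρ_m.
h = 28.06 km × 490/3250 = 4.23 km.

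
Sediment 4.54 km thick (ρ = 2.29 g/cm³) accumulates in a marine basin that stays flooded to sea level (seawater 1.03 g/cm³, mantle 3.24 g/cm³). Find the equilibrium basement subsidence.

2.59 km

Submarine loading: the sediment displaces seawater, and the subsidence is in turn flooded, so s (ρ_m − ρ_w) = t (ρ_sed − ρ_w).
s = 4.54 km × (2.29 − 1.03) / (3.24 − 1.03) = 2.59 km.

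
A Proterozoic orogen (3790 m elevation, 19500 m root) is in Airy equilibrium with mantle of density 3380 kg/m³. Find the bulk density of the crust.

ρ_c h = (ρ_m − ρ_c) r → ρ_c (h + r) = ρ_m r → ρ_c = ρ_m r / (h + r).
ρ_c = 3380 × 19500 m / (3790 m + 19500 m) = 2830 kg/m³.

2830 kg/m³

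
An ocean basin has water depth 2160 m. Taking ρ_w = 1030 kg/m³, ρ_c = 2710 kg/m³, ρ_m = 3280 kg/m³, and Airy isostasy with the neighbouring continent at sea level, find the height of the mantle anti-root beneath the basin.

Balancing pressure at the compensation depth: replacing crust with seawater at the top is compensated by replacing crust with mantle at the base: d (ρ_c − ρ_w) = a (ρ_m − ρ_c).
a = d (ρ_c − ρ_w)/(ρ_m − ρ_c) = 2160 m × 1680/570 = 6370 m.

6370 m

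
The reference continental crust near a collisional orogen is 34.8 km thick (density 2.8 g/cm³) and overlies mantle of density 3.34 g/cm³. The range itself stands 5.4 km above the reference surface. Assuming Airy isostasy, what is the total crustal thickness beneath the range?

Root depth r = h ρ_c / (ρ_m − ρ_c) = 5.4 km × 2.8 / 0.54 = 28 km.
Total thickness = T + h + r = 34.8 km + 5.4 km + 28 km = 68.2 km.

68.2 km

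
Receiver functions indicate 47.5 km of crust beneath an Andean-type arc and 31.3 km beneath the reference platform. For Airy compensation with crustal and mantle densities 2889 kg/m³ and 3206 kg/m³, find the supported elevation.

1.6 km

Excess crust Δ = 47.5 km − 31.3 km = 16.2 km, split between elevation h and root r with h + r = Δ.
Airy balance ρ_c h = (ρ_m − ρ_c) r gives r = h ρ_c/(ρ_m − ρ_c), so h (1 + ρ_c/(ρ_m − ρ_c)) = Δ, i.e. h = Δ (ρ_m − ρ_c)/ρ_m.
h = 16.2 km × 317/3206 = 1.6 km.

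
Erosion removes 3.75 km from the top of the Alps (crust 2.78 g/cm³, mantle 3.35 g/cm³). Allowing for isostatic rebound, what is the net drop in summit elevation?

Rebound u = e ρ_c/ρ_m = 3.75 km × 2.78/3.35 = 3.112 km.
Net surface drop = e − u = 3.75 km − 3.112 km = e (ρ_m − ρ_c)/ρ_m = 0.638 km.

0.638 km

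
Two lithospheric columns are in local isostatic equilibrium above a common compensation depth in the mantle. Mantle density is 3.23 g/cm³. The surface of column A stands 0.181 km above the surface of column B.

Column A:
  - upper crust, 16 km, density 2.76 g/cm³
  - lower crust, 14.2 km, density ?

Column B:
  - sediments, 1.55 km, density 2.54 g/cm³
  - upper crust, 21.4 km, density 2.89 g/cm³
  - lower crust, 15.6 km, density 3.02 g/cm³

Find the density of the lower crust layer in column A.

Take the compensation level at the base of the deeper column (depth z_c below the surface of column A) and equate Σ ρ_i t_i down to z_c; mantle fills any gap and the z_c terms cancel.
Column A: 16×2.76 + 14.2×ρ + (z_c − 30.2)×3.23
Column B: 0.181×0 + 1.55×2.54 + 21.4×2.89 + 15.6×3.02 + (z_c − 0.181 − 38.55)×3.23
The z_c×3.23 term appears on both sides and cancels. Collect the known terms of each column as K = Σ(ρt)_known − 3.23 × (depth of known layers): K_A = 44.16 − 3.23×30.2 = −53.386; K_B = 112.895 − 3.23×(0.181 + 38.55) = −12.20613.
Balance: K_A + 14.2×ρ = K_B, so ρ = (K_B − K_A)/14.2 = 41.1799/14.2 = 2.9 g/cm³.

2.9 g/cm³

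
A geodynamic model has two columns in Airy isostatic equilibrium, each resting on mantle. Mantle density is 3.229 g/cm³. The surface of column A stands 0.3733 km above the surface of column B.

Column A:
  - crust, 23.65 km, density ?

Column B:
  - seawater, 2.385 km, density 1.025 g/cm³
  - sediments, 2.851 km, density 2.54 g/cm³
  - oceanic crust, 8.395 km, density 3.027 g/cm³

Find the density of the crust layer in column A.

2.8 g/cm³

Take the compensation level at the base of the deeper column (depth z_c below the surface of column A) and equate Σ ρ_i t_i down to z_c; mantle fills any gap and the z_c terms cancel.
Column A: 23.65×ρ + (z_c − 23.65)×3.229
Column B: 0.3733×0 + 2.385×1.025 + 2.851×2.54 + 8.395×3.027 + (z_c − 0.3733 − 13.631)×3.229
The z_c×3.229 term appears on both sides and cancels. Collect the known terms of each column as K = Σ(ρt)_known − 3.229 × (depth of known layers): K_A = 0 − 3.229×23.65 = −76.36585; K_B = 35.09783 − 3.229×(0.3733 + 13.631) = −10.1220547.
Balance: K_A + 23.65×ρ = K_B, so ρ = (K_B − K_A)/23.65 = 66.2438/23.65 = 2.8 g/cm³.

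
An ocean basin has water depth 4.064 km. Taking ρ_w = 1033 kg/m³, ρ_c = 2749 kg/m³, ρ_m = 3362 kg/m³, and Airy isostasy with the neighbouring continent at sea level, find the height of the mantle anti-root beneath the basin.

By Archimedes' principle applied to the lithosphere: replacing crust with seawater at the top is compensated by replacing crust with mantle at the base: d (ρ_c − ρ_w) = a (ρ_m − ρ_c).
a = d (ρ_c − ρ_w)/(ρ_m − ρ_c) = 4.064 km × 1716/613 = 11.4 km.

11.4 km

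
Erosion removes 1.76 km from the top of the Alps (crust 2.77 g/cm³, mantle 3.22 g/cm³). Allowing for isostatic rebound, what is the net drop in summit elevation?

0.246 km

Rebound u = e ρ_c/ρ_m = 1.76 km × 2.77/3.22 = 1.514 km.
Net surface drop = e − u = 1.76 km − 1.514 km = e (ρ_m − ρ_c)/ρ_m = 0.246 km.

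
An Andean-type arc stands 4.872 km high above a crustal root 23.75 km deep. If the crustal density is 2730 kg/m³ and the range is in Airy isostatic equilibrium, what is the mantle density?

Airy balance: ρ_c h = (ρ_m − ρ_c) r → ρ_m = ρ_c (1 + h/r).
ρ_m = 2730 × (1 + 4.872 km/23.75 km) = 3290 kg/m³.

3290 kg/m³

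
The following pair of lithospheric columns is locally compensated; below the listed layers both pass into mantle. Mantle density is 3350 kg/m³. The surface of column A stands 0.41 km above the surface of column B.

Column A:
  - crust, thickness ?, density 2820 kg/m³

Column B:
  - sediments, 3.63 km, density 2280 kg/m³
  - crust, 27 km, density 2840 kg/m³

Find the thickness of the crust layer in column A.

35.9 km

Take the compensation level at the base of the deeper column (depth z_c below the surface of column A) and equate Σ ρ_i t_i down to z_c; mantle fills any gap and the z_c terms cancel.
Column A: x×2820 + (z_c − 0 − x)×3350
Column B: 0.41×0 + 3.63×2280 + 27×2840 + (z_c − 0.41 − 30.63)×3350
The z_c×3350 term appears on both sides and cancels. Collect the known terms of each column as K = Σ(ρt)_known − 3350 × (depth of known layers): K_A = 0 − 3350×0 = 0; K_B = 84956.4 − 3350×(0.41 + 30.63) = −19027.6.
Balance: K_A − x×(3350 − 2820) = K_B, so x = (K_A − K_B)/(3350 − 2820) = 19027.6/530 = 35.9 km.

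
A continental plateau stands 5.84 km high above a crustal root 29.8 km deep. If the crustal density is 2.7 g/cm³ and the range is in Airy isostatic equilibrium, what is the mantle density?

3.23 g/cm³

Airy balance: ρ_c h = (ρ_m − ρ_c) r → ρ_m = ρ_c (1 + h/r).
ρ_m = 2.7 × (1 + 5.84 km/29.8 km) = 3.23 g/cm³.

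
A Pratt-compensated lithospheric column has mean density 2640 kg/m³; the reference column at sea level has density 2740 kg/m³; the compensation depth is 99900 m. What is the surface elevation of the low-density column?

3780 m

ρ_ref D = ρ (D + h) → h = D (ρ_ref − ρ)/ρ.
h = 99900 m × (2740 − 2640)/2640 = 3780 m.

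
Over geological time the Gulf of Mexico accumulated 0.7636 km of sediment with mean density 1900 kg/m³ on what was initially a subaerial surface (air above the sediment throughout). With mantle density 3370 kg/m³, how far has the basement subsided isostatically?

Subaerial load: s = t ρ_sed / ρ_m = 0.7636 km × 1900/3370 = 0.431 km.

0.431 km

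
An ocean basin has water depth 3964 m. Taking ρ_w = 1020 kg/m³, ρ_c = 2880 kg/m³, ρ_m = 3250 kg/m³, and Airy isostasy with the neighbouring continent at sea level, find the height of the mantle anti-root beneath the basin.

19900 m

In Airy isostatic equilibrium: replacing crust with seawater at the top is compensated by replacing crust with mantle at the base: d (ρ_c − ρ_w) = a (ρ_m − ρ_c).
a = d (ρ_c − ρ_w)/(ρ_m − ρ_c) = 3964 m × 1860/370 = 19900 m.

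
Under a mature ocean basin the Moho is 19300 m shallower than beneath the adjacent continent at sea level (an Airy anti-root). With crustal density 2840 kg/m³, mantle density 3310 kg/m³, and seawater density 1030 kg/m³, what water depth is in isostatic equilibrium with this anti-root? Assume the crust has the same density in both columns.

Replacing a thickness d of crust by seawater at the top must be balanced by replacing crust with mantle at the base: d (ρ_c − ρ_w) = a (ρ_m − ρ_c).
d = a (ρ_m − ρ_c)/(ρ_c − ρ_w) = 19300 m × 470/1810 = 5010 m.

5010 m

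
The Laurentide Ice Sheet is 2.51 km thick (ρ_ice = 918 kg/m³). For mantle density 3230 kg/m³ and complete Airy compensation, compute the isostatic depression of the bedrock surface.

0.713 km

Balancing pressure at the compensation depth: the ice load ρ_ice t is balanced by mantle displaced below, ρ_m s.
s = t ρ_ice / ρ_m = 2.51 km × 918/3230 = 0.713 km.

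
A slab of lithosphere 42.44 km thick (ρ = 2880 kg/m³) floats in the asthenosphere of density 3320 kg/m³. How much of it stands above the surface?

5.62 km

Floating equilibrium: submerged depth d = t ρ_obj/ρ_fluid = 42.44 km × 2880/3320 = 36.82 km.
Freeboard = t − d = 42.44 km − 36.82 km = 5.62 km.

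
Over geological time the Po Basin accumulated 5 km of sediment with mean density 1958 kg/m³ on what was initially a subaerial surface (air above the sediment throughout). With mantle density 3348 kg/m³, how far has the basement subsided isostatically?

Subaerial load: s = t ρ_sed / ρ_m = 5 km × 1958/3348 = 2.92 km.

2.92 km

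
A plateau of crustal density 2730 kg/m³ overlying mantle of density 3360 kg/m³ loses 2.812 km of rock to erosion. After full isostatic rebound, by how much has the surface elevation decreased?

0.527 km

Rebound u = e ρ_c/ρ_m = 2.812 km × 2730/3360 = 2.285 km.
Net surface drop = e − u = 2.812 km − 2.285 km = e (ρ_m − ρ_c)/ρ_m = 0.527 km.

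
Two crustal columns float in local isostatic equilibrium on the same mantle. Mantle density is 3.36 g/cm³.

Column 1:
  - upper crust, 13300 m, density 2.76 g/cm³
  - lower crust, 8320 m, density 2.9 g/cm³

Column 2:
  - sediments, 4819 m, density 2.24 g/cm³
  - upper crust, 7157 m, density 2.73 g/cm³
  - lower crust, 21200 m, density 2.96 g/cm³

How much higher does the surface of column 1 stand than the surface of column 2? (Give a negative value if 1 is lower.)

−1960 m

For any compensation level in the mantle, the mantle terms cancel and isostasy reduces to e = (Σt_1 − Σt_2) − (Σ(ρt)_1 − Σ(ρt)_2) / ρ_m.
Σt_1 = 21620 m; Σt_2 = 33176 m; Σ(ρt)_1 = 60836; Σ(ρt)_2 = 93085.17 (in m·g/cm³).
e = (21620 − 33176) − (60836 − 93085.17) / 3.36 = −1960 m.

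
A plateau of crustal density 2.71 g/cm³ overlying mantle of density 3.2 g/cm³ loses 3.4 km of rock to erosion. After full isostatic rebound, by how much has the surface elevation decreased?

Rebound u = e ρ_c/ρ_m = 3.4 km × 2.71/3.2 = 2.879 km.
Net surface drop = e − u = 3.4 km − 2.879 km = e (ρ_m − ρ_c)/ρ_m = 0.521 km.

0.521 km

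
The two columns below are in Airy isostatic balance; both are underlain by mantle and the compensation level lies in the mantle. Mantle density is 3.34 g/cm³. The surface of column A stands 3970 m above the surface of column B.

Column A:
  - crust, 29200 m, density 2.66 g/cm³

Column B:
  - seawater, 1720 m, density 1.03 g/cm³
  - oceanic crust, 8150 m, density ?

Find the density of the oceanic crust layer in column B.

3.02 g/cm³

Take the compensation level at the base of the deeper column (depth z_c below the surface of column A) and equate Σ ρ_i t_i down to z_c; mantle fills any gap and the z_c terms cancel.
Column A: 29200×2.66 + (z_c − 29200)×3.34
Column B: 3970×0 + 1720×1.03 + 8150×ρ + (z_c − 3970 − 9870)×3.34
The z_c×3.34 term appears on both sides and cancels. Collect the known terms of each column as K = Σ(ρt)_known − 3.34 × (depth of known layers): K_A = 77672 − 3.34×29200 = −19856; K_B = 1771.6 − 3.34×(3970 + 9870) = −44454.
Balance: K_A = K_B + 8150×ρ, so ρ = (K_A − K_B)/8150 = 24598/8150 = 3.02 g/cm³.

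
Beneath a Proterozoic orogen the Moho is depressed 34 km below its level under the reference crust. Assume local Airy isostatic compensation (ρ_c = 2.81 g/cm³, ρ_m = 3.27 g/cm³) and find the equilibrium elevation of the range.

Balancing pressure at the compensation depth: ρ_c h = (ρ_m − ρ_c) r.
h = r (ρ_m − ρ_c) / ρ_c = 34 km × (3.27 − 2.81) / 2.81 = 5.57 km.

5.57 km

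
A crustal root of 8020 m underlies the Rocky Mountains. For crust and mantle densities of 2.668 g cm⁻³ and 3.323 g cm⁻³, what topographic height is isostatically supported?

Equating mass per unit area of the two columns: ρ_c h = (ρ_m − ρ_c) r.
h = r (ρ_m − ρ_c) / ρ_c = 8020 m × (3.323 − 2.668) / 2.668 = 1970 m.

1970 m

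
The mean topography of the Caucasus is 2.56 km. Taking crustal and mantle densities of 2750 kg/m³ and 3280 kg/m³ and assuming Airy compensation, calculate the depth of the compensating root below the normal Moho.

By Archimedes' principle applied to the lithosphere: the weight of the topography is balanced by the buoyancy of the root, ρ_c h = (ρ_m − ρ_c) r.
r = h · ρ_c / (ρ_m − ρ_c) = 2.56 km × 2750 / (3280 − 2750) = 13.3 km.

13.3 km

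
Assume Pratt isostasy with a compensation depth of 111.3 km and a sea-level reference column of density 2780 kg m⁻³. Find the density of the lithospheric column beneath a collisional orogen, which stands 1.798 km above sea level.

Pratt balance: ρ_ref D = ρ (D + h).
ρ = ρ_ref D/(D + h) = 2780 × 111.3 km/(111.3 km + 1.798 km) = 2740 kg m⁻³.

2740 kg m⁻³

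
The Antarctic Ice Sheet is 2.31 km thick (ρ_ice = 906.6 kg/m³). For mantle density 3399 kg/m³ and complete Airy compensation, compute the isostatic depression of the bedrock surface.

0.616 km

Balancing pressure at the compensation depth: the ice load ρ_ice t is balanced by mantle displaced below, ρ_m s.
s = t ρ_ice / ρ_m = 2.31 km × 906.6/3399 = 0.616 km.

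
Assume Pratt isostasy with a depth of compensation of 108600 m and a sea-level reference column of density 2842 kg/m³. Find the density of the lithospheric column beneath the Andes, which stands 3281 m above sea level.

2760 kg/m³

Pratt balance: ρ_ref D = ρ (D + h).
ρ = ρ_ref D/(D + h) = 2842 × 108600 m/(108600 m + 3281 m) = 2760 kg/m³.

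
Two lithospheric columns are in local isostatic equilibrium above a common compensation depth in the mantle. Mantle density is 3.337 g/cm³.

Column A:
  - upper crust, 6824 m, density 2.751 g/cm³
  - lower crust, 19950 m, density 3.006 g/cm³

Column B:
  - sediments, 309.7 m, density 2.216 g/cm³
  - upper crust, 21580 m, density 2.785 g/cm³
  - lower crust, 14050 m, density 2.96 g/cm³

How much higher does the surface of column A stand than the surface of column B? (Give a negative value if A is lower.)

For any compensation level in the mantle, the mantle terms cancel and isostasy reduces to e = (Σt_A − Σt_B) − (Σ(ρt)_A − Σ(ρt)_B) / ρ_m.
Σt_A = 26774 m; Σt_B = 35939.7 m; Σ(ρt)_A = 78742.524; Σ(ρt)_B = 102374.595 (in m·g/cm³).
e = (26774 − 35939.7) − (78742.524 − 102374.595) / 3.337 = −2080 m.

−2080 m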